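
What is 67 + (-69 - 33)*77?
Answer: -7787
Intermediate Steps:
67 + (-69 - 33)*77 = 67 - 102*77 = 67 - 7854 = -7787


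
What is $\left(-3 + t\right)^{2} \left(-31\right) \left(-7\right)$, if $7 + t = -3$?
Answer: $36673$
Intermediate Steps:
$t = -10$ ($t = -7 - 3 = -10$)
$\left(-3 + t\right)^{2} \left(-31\right) \left(-7\right) = \left(-3 - 10\right)^{2} \left(-31\right) \left(-7\right) = \left(-13\right)^{2} \left(-31\right) \left(-7\right) = 169 \left(-31\right) \left(-7\right) = \left(-5239\right) \left(-7\right) = 36673$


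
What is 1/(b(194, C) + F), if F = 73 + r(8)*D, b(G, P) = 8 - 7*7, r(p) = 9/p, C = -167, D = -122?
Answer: -4/421 ≈ -0.0095012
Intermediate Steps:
b(G, P) = -41 (b(G, P) = 8 - 49 = -41)
F = -257/4 (F = 73 + (9/8)*(-122) = 73 - 549/4 = -257/4 ≈ -64.250)
1/(b(194, C) + F) = 1/(-41 - 257/4) = 1/(-421/4) = -4/421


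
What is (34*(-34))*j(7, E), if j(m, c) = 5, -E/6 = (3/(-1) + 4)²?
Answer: -5780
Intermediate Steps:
E = -6 (E = -6*(3/(-1) + 4)² = -6*(3*(-1) + 4)² = -6*(-3 + 4)² = -6*1² = -6*1 = -6)
(34*(-34))*j(7, E) = (34*(-34))*5 = -1156*5 = -5780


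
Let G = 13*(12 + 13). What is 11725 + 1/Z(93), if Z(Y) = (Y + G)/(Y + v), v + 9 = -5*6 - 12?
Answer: 2450546/209 ≈ 11725.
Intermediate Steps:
v = -51 (v = -9 + (-5*6 - 12) = -9 + (-30 - 12) = -9 - 42 = -51)
G = 325 (G = 13*25 = 325)
Z(Y) = (325 + Y)/(-51 + Y) (Z(Y) = (Y + 325)/(Y - 51) = (325 + Y)/(-51 + Y))
11725 + 1/Z(93) = 11725 + 1/((325 + 93)/(-51 + 93)) = 11725 + 1/(418/42) = 11725 + 1/((1/42)*418) = 11725 + 1/(209/21) = 11725 + 21/209 = 2450546/209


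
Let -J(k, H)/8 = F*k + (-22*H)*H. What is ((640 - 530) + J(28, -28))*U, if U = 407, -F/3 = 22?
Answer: 62221346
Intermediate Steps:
F = -66 (F = -3*22 = -66)
J(k, H) = 176*H**2 + 528*k (J(k, H) = -8*(-66*k + (-22*H)*H) = -8*(-66*k - 22*H**2) = 176*H**2 + 528*k)
((640 - 530) + J(28, -28))*U = ((640 - 530) + (176*(-28)**2 + 528*28))*407 = (110 + (176*784 + 14784))*407 = (110 + (137984 + 14784))*407 = (110 + 152768)*407 = 152878*407 = 62221346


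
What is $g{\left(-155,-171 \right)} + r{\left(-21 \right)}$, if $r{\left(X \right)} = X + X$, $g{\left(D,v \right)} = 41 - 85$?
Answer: $-86$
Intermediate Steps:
$g{\left(D,v \right)} = -44$ ($g{\left(D,v \right)} = 41 - 85 = -44$)
$r{\left(X \right)} = 2 X$
$g{\left(-155,-171 \right)} + r{\left(-21 \right)} = -44 + 2 \left(-21\right) = -44 - 42 = -86$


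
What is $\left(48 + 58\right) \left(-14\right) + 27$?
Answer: $-1457$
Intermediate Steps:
$\left(48 + 58\right) \left(-14\right) + 27 = 106 \left(-14\right) + 27 = -1484 + 27 = -1457$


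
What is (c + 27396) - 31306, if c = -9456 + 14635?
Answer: 1269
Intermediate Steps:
c = 5179
(c + 27396) - 31306 = (5179 + 27396) - 31306 = 32575 - 31306 = 1269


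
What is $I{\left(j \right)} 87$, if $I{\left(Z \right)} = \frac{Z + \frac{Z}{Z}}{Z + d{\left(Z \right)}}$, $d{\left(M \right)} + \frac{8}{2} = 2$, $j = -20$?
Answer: $\frac{1653}{22} \approx 75.136$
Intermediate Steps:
$d{\left(M \right)} = -2$ ($d{\left(M \right)} = -4 + 2 = -2$)
$I{\left(Z \right)} = \frac{1 + Z}{-2 + Z}$ ($I{\left(Z \right)} = \frac{Z + \frac{Z}{Z}}{Z - 2} = \frac{Z + 1}{-2 + Z} = \frac{1 + Z}{-2 + Z}$)
$I{\left(j \right)} 87 = \frac{1 - 20}{-2 - 20} \cdot 87 = \frac{1}{-22} \left(-19\right) 87 = \left(- \frac{1}{22}\right) \left(-19\right) 87 = \frac{19}{22} \cdot 87 = \frac{1653}{22}$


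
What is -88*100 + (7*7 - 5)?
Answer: -8756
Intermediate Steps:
-88*100 + (7*7 - 5) = -8800 + (49 - 5) = -8800 + 44 = -8756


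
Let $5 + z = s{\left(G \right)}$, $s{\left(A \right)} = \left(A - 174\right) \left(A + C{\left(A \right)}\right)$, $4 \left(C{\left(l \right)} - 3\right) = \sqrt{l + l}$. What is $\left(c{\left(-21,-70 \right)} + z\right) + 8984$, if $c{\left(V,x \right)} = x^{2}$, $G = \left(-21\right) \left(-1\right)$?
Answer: $10207 - \frac{153 \sqrt{42}}{4} \approx 9959.1$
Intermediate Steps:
$G = 21$
$C{\left(l \right)} = 3 + \frac{\sqrt{2} \sqrt{l}}{4}$ ($C{\left(l \right)} = 3 + \frac{\sqrt{l + l}}{4} = 3 + \frac{\sqrt{2 l}}{4} = 3 + \frac{\sqrt{2} \sqrt{l}}{4}$)
$s{\left(A \right)} = \left(-174 + A\right) \left(3 + A + \frac{\sqrt{2} \sqrt{A}}{4}\right)$ ($s{\left(A \right)} = \left(A - 174\right) \left(A + \left(3 + \frac{\sqrt{2} \sqrt{A}}{4}\right)\right) = \left(-174 + A\right) \left(3 + A + \frac{\sqrt{2} \sqrt{A}}{4}\right)$)
$z = -3677 - \frac{153 \sqrt{42}}{4}$ ($z = -5 - \left(4113 - 441 - \frac{\sqrt{2} \cdot 21^{\frac{3}{2}}}{4} + \frac{87 \sqrt{2} \sqrt{21}}{2}\right) = -5 - \left(3672 + \frac{87 \sqrt{42}}{2} - \frac{\sqrt{2} \cdot 21 \sqrt{21}}{4}\right) = -5 - \left(3672 + \frac{153 \sqrt{42}}{4}\right) = -3677 - \frac{153 \sqrt{42}}{4} \approx -3924.9$)
$\left(c{\left(-21,-70 \right)} + z\right) + 8984 = \left(\left(-70\right)^{2} - \left(3677 + \frac{153 \sqrt{42}}{4}\right)\right) + 8984 = \left(4900 - \left(3677 + \frac{153 \sqrt{42}}{4}\right)\right) + 8984 = \left(1223 - \frac{153 \sqrt{42}}{4}\right) + 8984 = 10207 - \frac{153 \sqrt{42}}{4}$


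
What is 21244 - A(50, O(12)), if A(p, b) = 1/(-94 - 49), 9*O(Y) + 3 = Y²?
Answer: 3037893/143 ≈ 21244.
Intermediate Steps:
O(Y) = -⅓ + Y²/9
A(p, b) = -1/143 (A(p, b) = 1/(-143) = -1/143)
21244 - A(50, O(12)) = 21244 - 1*(-1/143) = 21244 + 1/143 = 3037893/143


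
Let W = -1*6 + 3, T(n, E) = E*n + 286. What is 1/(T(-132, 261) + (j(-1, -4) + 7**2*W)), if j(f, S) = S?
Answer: -1/34317 ≈ -2.9140e-5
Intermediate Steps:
T(n, E) = 286 + E*n
W = -3 (W = -6 + 3 = -3)
1/(T(-132, 261) + (j(-1, -4) + 7**2*W)) = 1/((286 + 261*(-132)) + (-4 + 7**2*(-3))) = 1/((286 - 34452) + (-4 + 49*(-3))) = 1/(-34166 + (-4 - 147)) = 1/(-34166 - 151) = 1/(-34317) = -1/34317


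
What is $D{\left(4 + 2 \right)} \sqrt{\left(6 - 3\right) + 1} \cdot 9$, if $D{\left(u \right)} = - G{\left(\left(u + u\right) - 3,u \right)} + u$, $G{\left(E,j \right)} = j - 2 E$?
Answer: $324$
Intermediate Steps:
$D{\left(u \right)} = -6 + 4 u$ ($D{\left(u \right)} = - (u - 2 \left(\left(u + u\right) - 3\right)) + u = - (u - 2 \left(2 u - 3\right)) + u = - (u - 2 \left(-3 + 2 u\right)) + u = - (u - \left(-6 + 4 u\right)) + u = - (6 - 3 u) + u = \left(-6 + 3 u\right) + u = -6 + 4 u$)
$D{\left(4 + 2 \right)} \sqrt{\left(6 - 3\right) + 1} \cdot 9 = \left(-6 + 4 \left(4 + 2\right)\right) \sqrt{\left(6 - 3\right) + 1} \cdot 9 = \left(-6 + 4 \cdot 6\right) \sqrt{3 + 1} \cdot 9 = \left(-6 + 24\right) \sqrt{4} \cdot 9 = 18 \cdot 2 \cdot 9 = 36 \cdot 9 = 324$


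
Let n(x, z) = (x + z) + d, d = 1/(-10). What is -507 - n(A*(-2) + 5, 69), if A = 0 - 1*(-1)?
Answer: -5789/10 ≈ -578.90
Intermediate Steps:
A = 1 (A = 0 + 1 = 1)
d = -⅒ (d = 1*(-⅒) = -⅒ ≈ -0.10000)
n(x, z) = -⅒ + x + z (n(x, z) = (x + z) - ⅒ = -⅒ + x + z)
-507 - n(A*(-2) + 5, 69) = -507 - (-⅒ + (1*(-2) + 5) + 69) = -507 - (-⅒ + (-2 + 5) + 69) = -507 - (-⅒ + 3 + 69) = -507 - 1*719/10 = -507 - 719/10 = -5789/10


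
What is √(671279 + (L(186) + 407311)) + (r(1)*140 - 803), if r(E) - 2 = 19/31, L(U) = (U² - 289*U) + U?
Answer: -13553/31 + √1059618 ≈ 592.18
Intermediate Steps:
L(U) = U² - 288*U
r(E) = 81/31 (r(E) = 2 + 19/31 = 81/31)
√(671279 + (L(186) + 407311)) + (r(1)*140 - 803) = √(671279 + (186*(-288 + 186) + 407311)) + ((81/31)*140 - 803) = √(671279 + (186*(-102) + 407311)) + (11340/31 - 803) = √(671279 + (-18972 + 407311)) - 13553/31 = √(671279 + 388339) - 13553/31 = √1059618 - 13553/31 = -13553/31 + √1059618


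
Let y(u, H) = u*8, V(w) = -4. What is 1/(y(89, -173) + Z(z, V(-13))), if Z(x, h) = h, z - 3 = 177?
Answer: 1/708 ≈ 0.0014124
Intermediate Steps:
z = 180 (z = 3 + 177 = 180)
y(u, H) = 8*u
1/(y(89, -173) + Z(z, V(-13))) = 1/(8*89 - 4) = 1/(712 - 4) = 1/708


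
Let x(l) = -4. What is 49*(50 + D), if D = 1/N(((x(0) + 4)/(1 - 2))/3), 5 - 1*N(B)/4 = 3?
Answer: 19649/8 ≈ 2456.1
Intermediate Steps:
N(B) = 8 (N(B) = 20 - 4*3 = 20 - 12 = 8)
D = ⅛ (D = 1/8 = ⅛ ≈ 0.12500)
49*(50 + D) = 49*(50 + ⅛) = 49*(401/8) = 19649/8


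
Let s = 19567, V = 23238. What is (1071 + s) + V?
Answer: 43876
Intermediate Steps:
(1071 + s) + V = (1071 + 19567) + 23238 = 20638 + 23238 = 43876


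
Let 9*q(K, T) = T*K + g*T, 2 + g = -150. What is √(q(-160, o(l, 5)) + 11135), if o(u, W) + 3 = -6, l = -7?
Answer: √11447 ≈ 106.99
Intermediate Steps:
o(u, W) = -9 (o(u, W) = -3 - 6 = -9)
g = -152 (g = -2 - 150 = -152)
q(K, T) = -152*T/9 + K*T/9 (q(K, T) = (T*K - 152*T)/9 = (K*T - 152*T)/9 = (-152*T + K*T)/9 = -152*T/9 + K*T/9)
√(q(-160, o(l, 5)) + 11135) = √((⅑)*(-9)*(-152 - 160) + 11135) = √((⅑)*(-9)*(-312) + 11135) = √(312 + 11135) = √11447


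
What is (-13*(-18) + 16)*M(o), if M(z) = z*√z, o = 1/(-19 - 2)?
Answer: -250*I*√21/441 ≈ -2.5978*I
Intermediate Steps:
o = -1/21 (o = 1/(-21) = -1/21 ≈ -0.047619)
M(z) = z^(3/2)
(-13*(-18) + 16)*M(o) = (-13*(-18) + 16)*(-1/21)^(3/2) = (234 + 16)*(-I*√21/441) = 250*(-I*√21/441) = -250*I*√21/441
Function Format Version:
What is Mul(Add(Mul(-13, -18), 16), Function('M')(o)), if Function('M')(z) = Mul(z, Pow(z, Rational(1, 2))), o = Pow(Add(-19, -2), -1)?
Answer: Mul(Rational(-250, 441), I, Pow(21, Rational(1, 2))) ≈ Mul(-2.5978, I)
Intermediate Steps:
o = Rational(-1, 21) (o = Pow(-21, -1) = Rational(-1, 21) ≈ -0.047619)
Function('M')(z) = Pow(z, Rational(3, 2))
Mul(Add(Mul(-13, -18), 16), Function('M')(o)) = Mul(Add(Mul(-13, -18), 16), Pow(Rational(-1, 21), Rational(3, 2))) = Mul(Add(234, 16), Mul(Rational(-1, 441), I, Pow(21, Rational(1, 2)))) = Mul(250, Mul(Rational(-1, 441), I, Pow(21, Rational(1, 2)))) = Mul(Rational(-250, 441), I, Pow(21, Rational(1, 2)))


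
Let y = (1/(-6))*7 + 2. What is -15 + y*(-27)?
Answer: -75/2 ≈ -37.500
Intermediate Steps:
y = 5/6 (y = (1*(-1/6))*7 + 2 = -1/6*7 + 2 = -7/6 + 2 = 5/6 ≈ 0.83333)
-15 + y*(-27) = -15 + (5/6)*(-27) = -15 - 45/2 = -75/2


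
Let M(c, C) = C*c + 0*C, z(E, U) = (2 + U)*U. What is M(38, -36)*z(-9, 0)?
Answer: 0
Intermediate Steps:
z(E, U) = U*(2 + U)
M(c, C) = C*c (M(c, C) = C*c + 0 = C*c)
M(38, -36)*z(-9, 0) = (-36*38)*(0*(2 + 0)) = -0*2 = -1368*0 = 0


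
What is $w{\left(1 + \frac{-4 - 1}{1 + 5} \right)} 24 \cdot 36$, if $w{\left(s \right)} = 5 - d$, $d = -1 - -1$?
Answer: $4320$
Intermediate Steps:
$d = 0$ ($d = -1 + 1 = 0$)
$w{\left(s \right)} = 5$ ($w{\left(s \right)} = 5 - 0 = 5 + 0 = 5$)
$w{\left(1 + \frac{-4 - 1}{1 + 5} \right)} 24 \cdot 36 = 5 \cdot 24 \cdot 36 = 120 \cdot 36 = 4320$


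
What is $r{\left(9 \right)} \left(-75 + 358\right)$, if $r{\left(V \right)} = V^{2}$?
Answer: $22923$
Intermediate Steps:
$r{\left(9 \right)} \left(-75 + 358\right) = 9^{2} \left(-75 + 358\right) = 81 \cdot 283 = 22923$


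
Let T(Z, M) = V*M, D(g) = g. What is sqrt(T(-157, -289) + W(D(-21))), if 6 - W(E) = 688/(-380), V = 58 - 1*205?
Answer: sqrt(383479565)/95 ≈ 206.13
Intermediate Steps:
V = -147 (V = 58 - 205 = -147)
T(Z, M) = -147*M
W(E) = 742/95 (W(E) = 6 - 688/(-380) = 6 - 688*(-1)/380 = 6 - 1*(-172/95) = 6 + 172/95 = 742/95)
sqrt(T(-157, -289) + W(D(-21))) = sqrt(-147*(-289) + 742/95) = sqrt(42483 + 742/95) = sqrt(4036627/95) = sqrt(383479565)/95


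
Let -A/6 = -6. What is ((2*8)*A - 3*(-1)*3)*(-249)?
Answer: -145665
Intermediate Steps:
A = 36 (A = -6*(-6) = 36)
((2*8)*A - 3*(-1)*3)*(-249) = ((2*8)*36 - 3*(-1)*3)*(-249) = (16*36 + 3*3)*(-249) = (576 + 9)*(-249) = 585*(-249) = -145665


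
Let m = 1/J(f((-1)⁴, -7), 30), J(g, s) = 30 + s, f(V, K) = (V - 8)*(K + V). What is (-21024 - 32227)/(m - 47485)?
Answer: 290460/259009 ≈ 1.1214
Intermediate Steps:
f(V, K) = (-8 + V)*(K + V)
m = 1/60 (m = 1/(30 + 30) = 1/60 ≈ 0.016667)
(-21024 - 32227)/(m - 47485) = (-21024 - 32227)/(1/60 - 47485) = -53251/(-2849099/60) = -53251*(-60/2849099) = 290460/259009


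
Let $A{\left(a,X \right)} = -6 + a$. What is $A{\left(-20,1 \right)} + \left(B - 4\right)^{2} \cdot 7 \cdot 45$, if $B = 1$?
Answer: $2809$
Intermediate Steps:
$A{\left(-20,1 \right)} + \left(B - 4\right)^{2} \cdot 7 \cdot 45 = \left(-6 - 20\right) + \left(1 - 4\right)^{2} \cdot 7 \cdot 45 = -26 + \left(-3\right)^{2} \cdot 7 \cdot 45 = -26 + 9 \cdot 7 \cdot 45 = -26 + 63 \cdot 45 = -26 + 2835 = 2809$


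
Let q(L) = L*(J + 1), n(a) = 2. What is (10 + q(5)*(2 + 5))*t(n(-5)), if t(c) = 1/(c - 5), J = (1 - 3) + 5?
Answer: -50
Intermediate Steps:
J = 3 (J = -2 + 5 = 3)
q(L) = 4*L (q(L) = L*(3 + 1) = L*4 = 4*L)
t(c) = 1/(-5 + c)
(10 + q(5)*(2 + 5))*t(n(-5)) = (10 + (4*5)*(2 + 5))/(-5 + 2) = (10 + 20*7)/(-3) = (10 + 140)*(-⅓) = 150*(-⅓) = -50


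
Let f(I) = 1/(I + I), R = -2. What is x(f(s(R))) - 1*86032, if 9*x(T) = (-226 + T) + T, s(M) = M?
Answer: -516343/6 ≈ -86057.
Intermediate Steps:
f(I) = 1/(2*I)
x(T) = -226/9 + 2*T/9 (x(T) = ((-226 + T) + T)/9 = (-226 + 2*T)/9 = -226/9 + 2*T/9)
x(f(s(R))) - 1*86032 = (-226/9 + 2*((½)/(-2))/9) - 1*86032 = (-226/9 + 2*((½)*(-½))/9) - 86032 = (-226/9 + (2/9)*(-¼)) - 86032 = (-226/9 - 1/18) - 86032 = -151/6 - 86032 = -516343/6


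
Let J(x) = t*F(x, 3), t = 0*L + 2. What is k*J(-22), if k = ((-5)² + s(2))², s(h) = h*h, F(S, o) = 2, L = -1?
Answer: 3364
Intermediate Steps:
t = 2 (t = 0*(-1) + 2 = 0 + 2 = 2)
J(x) = 4 (J(x) = 2*2 = 4)
s(h) = h²
k = 841 (k = ((-5)² + 2²)² = (25 + 4)² = 29² = 841)
k*J(-22) = 841*4 = 3364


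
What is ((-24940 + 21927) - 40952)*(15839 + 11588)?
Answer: -1205828055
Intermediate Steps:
((-24940 + 21927) - 40952)*(15839 + 11588) = (-3013 - 40952)*27427 = -43965*27427 = -1205828055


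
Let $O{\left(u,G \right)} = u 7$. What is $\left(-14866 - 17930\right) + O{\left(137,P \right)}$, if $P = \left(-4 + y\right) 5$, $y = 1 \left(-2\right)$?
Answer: $-31837$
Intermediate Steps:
$y = -2$
$P = -30$ ($P = \left(-4 - 2\right) 5 = \left(-6\right) 5 = -30$)
$O{\left(u,G \right)} = 7 u$
$\left(-14866 - 17930\right) + O{\left(137,P \right)} = \left(-14866 - 17930\right) + 7 \cdot 137 = -32796 + 959 = -31837$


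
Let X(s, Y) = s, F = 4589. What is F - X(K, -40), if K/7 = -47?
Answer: 4918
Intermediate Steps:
K = -329 (K = 7*(-47) = -329)
F - X(K, -40) = 4589 - 1*(-329) = 4589 + 329 = 4918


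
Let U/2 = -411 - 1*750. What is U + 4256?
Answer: 1934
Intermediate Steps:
U = -2322 (U = 2*(-411 - 1*750) = 2*(-411 - 750) = 2*(-1161) = -2322)
U + 4256 = -2322 + 4256 = 1934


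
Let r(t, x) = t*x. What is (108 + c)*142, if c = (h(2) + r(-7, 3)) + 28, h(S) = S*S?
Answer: 16898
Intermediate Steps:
h(S) = S**2
c = 11 (c = (2**2 - 7*3) + 28 = (4 - 21) + 28 = -17 + 28 = 11)
(108 + c)*142 = (108 + 11)*142 = 119*142 = 16898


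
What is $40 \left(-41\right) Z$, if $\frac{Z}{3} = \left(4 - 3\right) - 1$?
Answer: $0$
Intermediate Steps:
$Z = 0$ ($Z = 3 \left(\left(4 - 3\right) - 1\right) = 3 \left(1 - 1\right) = 3 \cdot 0 = 0$)
$40 \left(-41\right) Z = 40 \left(-41\right) 0 = \left(-1640\right) 0 = 0$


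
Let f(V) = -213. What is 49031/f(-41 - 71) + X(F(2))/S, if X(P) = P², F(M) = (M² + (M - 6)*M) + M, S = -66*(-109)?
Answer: -19596009/85129 ≈ -230.19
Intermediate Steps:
S = 7194
F(M) = M + M² + M*(-6 + M) (F(M) = (M² + (-6 + M)*M) + M = (M² + M*(-6 + M)) + M = M + M² + M*(-6 + M))
49031/f(-41 - 71) + X(F(2))/S = 49031/(-213) + (2*(-5 + 2*2))²/7194 = 49031*(-1/213) + (2*(-5 + 4))²*(1/7194) = -49031/213 + (2*(-1))²*(1/7194) = -49031/213 + (-2)²*(1/7194) = -49031/213 + 4*(1/7194) = -49031/213 + 2/3597 = -19596009/85129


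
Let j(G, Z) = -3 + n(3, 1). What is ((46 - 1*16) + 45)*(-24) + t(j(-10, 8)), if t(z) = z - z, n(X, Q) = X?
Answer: -1800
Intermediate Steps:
j(G, Z) = 0 (j(G, Z) = -3 + 3 = 0)
t(z) = 0
((46 - 1*16) + 45)*(-24) + t(j(-10, 8)) = ((46 - 1*16) + 45)*(-24) + 0 = ((46 - 16) + 45)*(-24) + 0 = (30 + 45)*(-24) + 0 = 75*(-24) + 0 = -1800 + 0 = -1800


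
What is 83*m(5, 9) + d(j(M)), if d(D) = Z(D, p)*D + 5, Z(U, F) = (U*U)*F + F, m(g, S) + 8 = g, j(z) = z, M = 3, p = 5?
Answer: -94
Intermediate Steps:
m(g, S) = -8 + g
Z(U, F) = F + F*U² (Z(U, F) = U²*F + F = F*U² + F = F + F*U²)
d(D) = 5 + D*(5 + 5*D²) (d(D) = (5*(1 + D²))*D + 5 = (5 + 5*D²)*D + 5 = D*(5 + 5*D²) + 5 = 5 + D*(5 + 5*D²))
83*m(5, 9) + d(j(M)) = 83*(-8 + 5) + (5 + 5*3 + 5*3³) = 83*(-3) + (5 + 15 + 5*27) = -249 + (5 + 15 + 135) = -249 + 155 = -94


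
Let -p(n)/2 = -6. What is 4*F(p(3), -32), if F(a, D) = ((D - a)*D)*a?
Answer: 67584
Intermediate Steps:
p(n) = 12 (p(n) = -2*(-6) = 12)
F(a, D) = D*a*(D - a) (F(a, D) = (D*(D - a))*a = D*a*(D - a))
4*F(p(3), -32) = 4*(-32*12*(-32 - 1*12)) = 4*(-32*12*(-32 - 12)) = 4*(-32*12*(-44)) = 4*16896 = 67584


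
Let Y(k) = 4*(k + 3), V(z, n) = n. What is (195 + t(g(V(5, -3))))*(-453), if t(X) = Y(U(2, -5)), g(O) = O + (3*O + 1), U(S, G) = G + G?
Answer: -75651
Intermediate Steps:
U(S, G) = 2*G
g(O) = 1 + 4*O (g(O) = O + (1 + 3*O) = 1 + 4*O)
Y(k) = 12 + 4*k (Y(k) = 4*(3 + k) = 12 + 4*k)
t(X) = -28 (t(X) = 12 + 4*(2*(-5)) = 12 + 4*(-10) = 12 - 40 = -28)
(195 + t(g(V(5, -3))))*(-453) = (195 - 28)*(-453) = 167*(-453) = -75651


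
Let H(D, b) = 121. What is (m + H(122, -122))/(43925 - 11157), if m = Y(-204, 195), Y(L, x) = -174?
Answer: -53/32768 ≈ -0.0016174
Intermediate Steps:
m = -174
(m + H(122, -122))/(43925 - 11157) = (-174 + 121)/(43925 - 11157) = -53/32768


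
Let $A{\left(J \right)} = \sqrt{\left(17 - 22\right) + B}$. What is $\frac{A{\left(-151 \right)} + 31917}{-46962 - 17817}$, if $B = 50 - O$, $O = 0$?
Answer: $- \frac{10639}{21593} - \frac{\sqrt{5}}{21593} \approx -0.49281$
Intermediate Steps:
$B = 50$ ($B = 50 - 0 = 50 + 0 = 50$)
$A{\left(J \right)} = 3 \sqrt{5}$ ($A{\left(J \right)} = \sqrt{\left(17 - 22\right) + 50} = \sqrt{-5 + 50} = \sqrt{45} = 3 \sqrt{5}$)
$\frac{A{\left(-151 \right)} + 31917}{-46962 - 17817} = \frac{3 \sqrt{5} + 31917}{-46962 - 17817} = \frac{31917 + 3 \sqrt{5}}{-64779} = \left(31917 + 3 \sqrt{5}\right) \left(- \frac{1}{64779}\right) = - \frac{10639}{21593} - \frac{\sqrt{5}}{21593}$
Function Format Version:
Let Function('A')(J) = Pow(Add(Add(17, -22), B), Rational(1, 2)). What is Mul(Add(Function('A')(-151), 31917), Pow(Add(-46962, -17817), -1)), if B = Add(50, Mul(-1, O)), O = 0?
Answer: Add(Rational(-10639, 21593), Mul(Rational(-1, 21593), Pow(5, Rational(1, 2)))) ≈ -0.49281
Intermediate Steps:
B = 50 (B = Add(50, Mul(-1, 0)) = Add(50, 0) = 50)
Function('A')(J) = Mul(3, Pow(5, Rational(1, 2))) (Function('A')(J) = Pow(Add(Add(17, -22), 50), Rational(1, 2)) = Pow(Add(-5, 50), Rational(1, 2)) = Pow(45, Rational(1, 2)) = Mul(3, Pow(5, Rational(1, 2))))
Mul(Add(Function('A')(-151), 31917), Pow(Add(-46962, -17817), -1)) = Mul(Add(Mul(3, Pow(5, Rational(1, 2))), 31917), Pow(Add(-46962, -17817), -1)) = Mul(Add(31917, Mul(3, Pow(5, Rational(1, 2)))), Pow(-64779, -1)) = Mul(Add(31917, Mul(3, Pow(5, Rational(1, 2)))), Rational(-1, 64779)) = Add(Rational(-10639, 21593), Mul(Rational(-1, 21593), Pow(5, Rational(1, 2))))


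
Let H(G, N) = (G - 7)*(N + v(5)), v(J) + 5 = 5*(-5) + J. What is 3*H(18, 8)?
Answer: -561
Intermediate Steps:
v(J) = -30 + J (v(J) = -5 + (5*(-5) + J) = -5 + (-25 + J) = -30 + J)
H(G, N) = (-25 + N)*(-7 + G) (H(G, N) = (G - 7)*(N + (-30 + 5)) = (-7 + G)*(N - 25) = (-7 + G)*(-25 + N) = (-25 + N)*(-7 + G))
3*H(18, 8) = 3*(175 - 25*18 - 7*8 + 18*8) = 3*(175 - 450 - 56 + 144) = 3*(-187) = -561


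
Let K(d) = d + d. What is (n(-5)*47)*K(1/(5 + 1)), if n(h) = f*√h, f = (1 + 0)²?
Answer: 47*I*√5/3 ≈ 35.032*I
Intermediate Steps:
f = 1 (f = 1² = 1)
K(d) = 2*d
n(h) = √h (n(h) = 1*√h = √h)
(n(-5)*47)*K(1/(5 + 1)) = (√(-5)*47)*(2/(5 + 1)) = ((I*√5)*47)*(2/6) = (47*I*√5)*(2*(⅙)) = (47*I*√5)*(⅓) = 47*I*√5/3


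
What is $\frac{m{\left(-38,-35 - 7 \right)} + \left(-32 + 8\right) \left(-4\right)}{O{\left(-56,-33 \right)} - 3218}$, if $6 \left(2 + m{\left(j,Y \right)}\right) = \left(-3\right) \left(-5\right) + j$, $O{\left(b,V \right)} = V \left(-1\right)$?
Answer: $- \frac{541}{19110} \approx -0.02831$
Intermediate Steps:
$O{\left(b,V \right)} = - V$
$m{\left(j,Y \right)} = \frac{1}{2} + \frac{j}{6}$ ($m{\left(j,Y \right)} = -2 + \frac{\left(-3\right) \left(-5\right) + j}{6} = -2 + \frac{15 + j}{6} = -2 + \left(\frac{5}{2} + \frac{j}{6}\right) = \frac{1}{2} + \frac{j}{6}$)
$\frac{m{\left(-38,-35 - 7 \right)} + \left(-32 + 8\right) \left(-4\right)}{O{\left(-56,-33 \right)} - 3218} = \frac{\left(\frac{1}{2} + \frac{1}{6} \left(-38\right)\right) + \left(-32 + 8\right) \left(-4\right)}{\left(-1\right) \left(-33\right) - 3218} = \frac{\left(\frac{1}{2} - \frac{19}{3}\right) - -96}{33 - 3218} = \frac{- \frac{35}{6} + 96}{-3185} = \frac{541}{6} \left(- \frac{1}{3185}\right) = - \frac{541}{19110}$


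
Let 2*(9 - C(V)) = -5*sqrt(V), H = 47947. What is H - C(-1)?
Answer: 47938 - 5*I/2 ≈ 47938.0 - 2.5*I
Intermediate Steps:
C(V) = 9 + 5*sqrt(V)/2 (C(V) = 9 - (-5)*sqrt(V)/2 = 9 + 5*sqrt(V)/2)
H - C(-1) = 47947 - (9 + 5*sqrt(-1)/2) = 47947 - (9 + 5*I/2) = 47947 + (-9 - 5*I/2) = 47938 - 5*I/2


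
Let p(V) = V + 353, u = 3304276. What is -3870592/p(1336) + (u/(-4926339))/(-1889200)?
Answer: -3001914920470103953/1309937679161100 ≈ -2291.6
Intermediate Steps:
p(V) = 353 + V
-3870592/p(1336) + (u/(-4926339))/(-1889200) = -3870592/(353 + 1336) + (3304276/(-4926339))/(-1889200) = -3870592/1689 + (3304276*(-1/4926339))*(-1/1889200) = -3870592*1/1689 - 3304276/4926339*(-1/1889200) = -3870592/1689 + 826069/2326709909700 = -3001914920470103953/1309937679161100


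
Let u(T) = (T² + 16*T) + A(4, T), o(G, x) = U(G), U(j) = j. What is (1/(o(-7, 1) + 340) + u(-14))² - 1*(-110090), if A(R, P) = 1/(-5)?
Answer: 307398364954/2772225 ≈ 1.1089e+5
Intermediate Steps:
o(G, x) = G
A(R, P) = -⅕
u(T) = -⅕ + T² + 16*T (u(T) = (T² + 16*T) - ⅕ = -⅕ + T² + 16*T)
(1/(o(-7, 1) + 340) + u(-14))² - 1*(-110090) = (1/(-7 + 340) + (-⅕ + (-14)² + 16*(-14)))² - 1*(-110090) = (1/333 + (-⅕ + 196 - 224))² + 110090 = (1/333 - 141/5)² + 110090 = (-46948/1665)² + 110090 = 2204114704/2772225 + 110090 = 307398364954/2772225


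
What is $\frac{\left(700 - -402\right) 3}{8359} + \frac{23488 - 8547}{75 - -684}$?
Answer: $\frac{127401073}{6344481} \approx 20.081$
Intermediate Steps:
$\frac{\left(700 - -402\right) 3}{8359} + \frac{23488 - 8547}{75 - -684} = \left(700 + 402\right) 3 \cdot \frac{1}{8359} + \frac{23488 - 8547}{75 + 684} = 1102 \cdot 3 \cdot \frac{1}{8359} + \frac{14941}{759} = 3306 \cdot \frac{1}{8359} + 14941 \cdot \frac{1}{759} = \frac{3306}{8359} + \frac{14941}{759} = \frac{127401073}{6344481}$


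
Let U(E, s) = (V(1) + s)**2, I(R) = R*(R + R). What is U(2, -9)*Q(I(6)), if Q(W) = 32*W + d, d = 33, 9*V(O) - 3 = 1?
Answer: 4618691/27 ≈ 1.7106e+5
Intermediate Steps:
V(O) = 4/9 (V(O) = 1/3 + (1/9)*1 = 1/3 + 1/9 = 4/9)
I(R) = 2*R**2 (I(R) = R*(2*R) = 2*R**2)
U(E, s) = (4/9 + s)**2
Q(W) = 33 + 32*W (Q(W) = 32*W + 33 = 33 + 32*W)
U(2, -9)*Q(I(6)) = ((4 + 9*(-9))**2/81)*(33 + 32*(2*6**2)) = ((4 - 81)**2/81)*(33 + 32*(2*36)) = ((1/81)*(-77)**2)*(33 + 32*72) = ((1/81)*5929)*(33 + 2304) = (5929/81)*2337 = 4618691/27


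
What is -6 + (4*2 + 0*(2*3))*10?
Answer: 74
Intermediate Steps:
-6 + (4*2 + 0*(2*3))*10 = -6 + (8 + 0*6)*10 = -6 + (8 + 0)*10 = -6 + 8*10 = -6 + 80 = 74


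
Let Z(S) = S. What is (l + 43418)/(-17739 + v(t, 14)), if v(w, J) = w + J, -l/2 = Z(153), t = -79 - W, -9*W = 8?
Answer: -97002/40057 ≈ -2.4216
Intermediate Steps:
W = -8/9 (W = -⅑*8 = -8/9 ≈ -0.88889)
t = -703/9 (t = -79 - 1*(-8/9) = -79 + 8/9 = -703/9 ≈ -78.111)
l = -306 (l = -2*153 = -306)
v(w, J) = J + w
(l + 43418)/(-17739 + v(t, 14)) = (-306 + 43418)/(-17739 + (14 - 703/9)) = 43112/(-17739 - 577/9) = 43112/(-160228/9) = 43112*(-9/160228) = -97002/40057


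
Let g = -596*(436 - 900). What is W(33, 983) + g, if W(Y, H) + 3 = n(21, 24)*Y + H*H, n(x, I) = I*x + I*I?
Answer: 1278470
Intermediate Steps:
g = 276544 (g = -596*(-464) = 276544)
n(x, I) = I² + I*x (n(x, I) = I*x + I² = I² + I*x)
W(Y, H) = -3 + H² + 1080*Y (W(Y, H) = -3 + ((24*(24 + 21))*Y + H*H) = -3 + ((24*45)*Y + H²) = -3 + (1080*Y + H²) = -3 + (H² + 1080*Y) = -3 + H² + 1080*Y)
W(33, 983) + g = (-3 + 983² + 1080*33) + 276544 = (-3 + 966289 + 35640) + 276544 = 1001926 + 276544 = 1278470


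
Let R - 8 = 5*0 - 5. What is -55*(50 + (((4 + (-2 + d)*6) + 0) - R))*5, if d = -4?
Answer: -4125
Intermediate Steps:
R = 3 (R = 8 + (5*0 - 5) = 8 + (0 - 5) = 8 - 5 = 3)
-55*(50 + (((4 + (-2 + d)*6) + 0) - R))*5 = -55*(50 + (((4 + (-2 - 4)*6) + 0) - 1*3))*5 = -55*(50 + (((4 - 6*6) + 0) - 3))*5 = -55*(50 + (((4 - 36) + 0) - 3))*5 = -55*(50 + ((-32 + 0) - 3))*5 = -55*(50 + (-32 - 3))*5 = -55*(50 - 35)*5 = -825*5 = -55*75 = -4125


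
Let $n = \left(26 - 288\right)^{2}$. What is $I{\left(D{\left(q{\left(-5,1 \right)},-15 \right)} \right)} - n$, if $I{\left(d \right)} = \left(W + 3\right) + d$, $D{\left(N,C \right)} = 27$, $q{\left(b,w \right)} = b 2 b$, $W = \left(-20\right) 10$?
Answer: $-68814$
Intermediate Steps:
$W = -200$
$q{\left(b,w \right)} = 2 b^{2}$ ($q{\left(b,w \right)} = 2 b b = 2 b^{2}$)
$n = 68644$ ($n = \left(-262\right)^{2} = 68644$)
$I{\left(d \right)} = -197 + d$ ($I{\left(d \right)} = \left(-200 + 3\right) + d = -197 + d$)
$I{\left(D{\left(q{\left(-5,1 \right)},-15 \right)} \right)} - n = \left(-197 + 27\right) - 68644 = -170 - 68644 = -68814$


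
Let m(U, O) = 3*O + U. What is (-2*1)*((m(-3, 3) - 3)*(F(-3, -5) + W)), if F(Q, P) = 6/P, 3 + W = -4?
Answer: 246/5 ≈ 49.200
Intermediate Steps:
W = -7 (W = -3 - 4 = -7)
m(U, O) = U + 3*O
(-2*1)*((m(-3, 3) - 3)*(F(-3, -5) + W)) = (-2*1)*(((-3 + 3*3) - 3)*(6/(-5) - 7)) = -2*((-3 + 9) - 3)*(6*(-1/5) - 7) = -2*(6 - 3)*(-6/5 - 7) = -6*(-41)/5 = -2*(-123/5) = 246/5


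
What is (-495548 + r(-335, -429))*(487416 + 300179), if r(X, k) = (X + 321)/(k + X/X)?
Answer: -83522295677675/214 ≈ -3.9029e+11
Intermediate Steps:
r(X, k) = (321 + X)/(1 + k) (r(X, k) = (321 + X)/(k + 1) = (321 + X)/(1 + k))
(-495548 + r(-335, -429))*(487416 + 300179) = (-495548 + (321 - 335)/(1 - 429))*(487416 + 300179) = (-495548 - 14/(-428))*787595 = (-495548 - 1/428*(-14))*787595 = (-495548 + 7/214)*787595 = -106047265/214*787595 = -83522295677675/214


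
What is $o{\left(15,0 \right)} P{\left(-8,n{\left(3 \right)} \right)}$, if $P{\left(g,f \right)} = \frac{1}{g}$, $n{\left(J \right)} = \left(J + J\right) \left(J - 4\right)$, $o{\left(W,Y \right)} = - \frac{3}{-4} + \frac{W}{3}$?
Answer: $- \frac{23}{32} \approx -0.71875$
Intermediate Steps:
$o{\left(W,Y \right)} = \frac{3}{4} + \frac{W}{3}$ ($o{\left(W,Y \right)} = \left(-3\right) \left(- \frac{1}{4}\right) + W \frac{1}{3} = \frac{3}{4} + \frac{W}{3}$)
$n{\left(J \right)} = 2 J \left(-4 + J\right)$
$o{\left(15,0 \right)} P{\left(-8,n{\left(3 \right)} \right)} = \frac{\frac{3}{4} + \frac{1}{3} \cdot 15}{-8} = \left(\frac{3}{4} + 5\right) \left(- \frac{1}{8}\right) = \frac{23}{4} \left(- \frac{1}{8}\right) = - \frac{23}{32}$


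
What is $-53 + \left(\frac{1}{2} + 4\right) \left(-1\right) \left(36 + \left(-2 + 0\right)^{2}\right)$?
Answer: $-233$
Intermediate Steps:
$-53 + \left(\frac{1}{2} + 4\right) \left(-1\right) \left(36 + \left(-2 + 0\right)^{2}\right) = -53 + \left(\frac{1}{2} + 4\right) \left(-1\right) \left(36 + \left(-2\right)^{2}\right) = -53 + \frac{9}{2} \left(-1\right) \left(36 + 4\right) = -53 - 180 = -233$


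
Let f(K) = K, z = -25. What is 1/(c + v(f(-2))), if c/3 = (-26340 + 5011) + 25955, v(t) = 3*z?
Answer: 1/13803 ≈ 7.2448e-5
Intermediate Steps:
v(t) = -75 (v(t) = 3*(-25) = -75)
c = 13878 (c = 3*((-26340 + 5011) + 25955) = 3*(-21329 + 25955) = 3*4626 = 13878)
1/(c + v(f(-2))) = 1/(13878 - 75) = 1/13803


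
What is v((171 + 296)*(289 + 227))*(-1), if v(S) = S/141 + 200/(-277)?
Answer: -22240348/13019 ≈ -1708.3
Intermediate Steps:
v(S) = -200/277 + S/141 (v(S) = S*(1/141) + 200*(-1/277) = S/141 - 200/277 = -200/277 + S/141)
v((171 + 296)*(289 + 227))*(-1) = (-200/277 + ((171 + 296)*(289 + 227))/141)*(-1) = (-200/277 + (467*516)/141)*(-1) = (-200/277 + (1/141)*240972)*(-1) = (-200/277 + 80324/47)*(-1) = (22240348/13019)*(-1) = -22240348/13019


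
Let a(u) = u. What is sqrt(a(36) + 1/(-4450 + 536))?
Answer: sqrt(551494342)/3914 ≈ 6.0000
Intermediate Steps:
sqrt(a(36) + 1/(-4450 + 536)) = sqrt(36 + 1/(-4450 + 536)) = sqrt(36 + 1/(-3914)) = sqrt(36 - 1/3914) = sqrt(140903/3914) = sqrt(551494342)/3914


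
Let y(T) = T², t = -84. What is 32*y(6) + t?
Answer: 1068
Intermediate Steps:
32*y(6) + t = 32*6² - 84 = 32*36 - 84 = 1152 - 84 = 1068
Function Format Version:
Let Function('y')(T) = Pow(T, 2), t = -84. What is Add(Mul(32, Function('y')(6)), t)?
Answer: 1068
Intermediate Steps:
Add(Mul(32, Function('y')(6)), t) = Add(Mul(32, Pow(6, 2)), -84) = Add(Mul(32, 36), -84) = Add(1152, -84) = 1068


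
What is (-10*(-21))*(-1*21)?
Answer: -4410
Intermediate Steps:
(-10*(-21))*(-1*21) = 210*(-21) = -4410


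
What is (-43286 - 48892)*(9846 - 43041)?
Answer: 3059848710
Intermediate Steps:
(-43286 - 48892)*(9846 - 43041) = -92178*(-33195) = 3059848710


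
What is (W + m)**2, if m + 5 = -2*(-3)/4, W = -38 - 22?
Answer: 16129/4 ≈ 4032.3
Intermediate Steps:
W = -60
m = -7/2 (m = -5 - 2*(-3)/4 = -5 + 6*(1/4) = -5 + 3/2 = -7/2 ≈ -3.5000)
(W + m)**2 = (-60 - 7/2)**2 = (-127/2)**2 = 16129/4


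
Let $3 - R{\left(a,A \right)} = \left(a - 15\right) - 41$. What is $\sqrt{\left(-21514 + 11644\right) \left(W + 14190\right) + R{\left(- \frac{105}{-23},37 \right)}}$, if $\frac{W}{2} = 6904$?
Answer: $\frac{2 i \sqrt{36545992186}}{23} \approx 16624.0 i$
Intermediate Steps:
$W = 13808$ ($W = 2 \cdot 6904 = 13808$)
$R{\left(a,A \right)} = 59 - a$ ($R{\left(a,A \right)} = 3 - \left(\left(a - 15\right) - 41\right) = 3 - \left(\left(-15 + a\right) - 41\right) = 3 - \left(-56 + a\right) = 59 - a$)
$\sqrt{\left(-21514 + 11644\right) \left(W + 14190\right) + R{\left(- \frac{105}{-23},37 \right)}} = \sqrt{\left(-21514 + 11644\right) \left(13808 + 14190\right) + \left(59 - - \frac{105}{-23}\right)} = \sqrt{\left(-9870\right) 27998 + \left(59 - \left(-105\right) \left(- \frac{1}{23}\right)\right)} = \sqrt{-276340260 + \left(59 - \frac{105}{23}\right)} = \sqrt{-276340260 + \frac{1252}{23}} = \sqrt{- \frac{6355824728}{23}} = \frac{2 i \sqrt{36545992186}}{23}$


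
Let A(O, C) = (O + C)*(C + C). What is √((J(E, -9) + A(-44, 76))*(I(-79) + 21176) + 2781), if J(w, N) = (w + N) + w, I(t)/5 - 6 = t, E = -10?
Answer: √100623966 ≈ 10031.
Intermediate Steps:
I(t) = 30 + 5*t
A(O, C) = 2*C*(C + O) (A(O, C) = (C + O)*(2*C) = 2*C*(C + O))
J(w, N) = N + 2*w (J(w, N) = (N + w) + w = N + 2*w)
√((J(E, -9) + A(-44, 76))*(I(-79) + 21176) + 2781) = √(((-9 + 2*(-10)) + 2*76*(76 - 44))*((30 + 5*(-79)) + 21176) + 2781) = √(((-9 - 20) + 2*76*32)*((30 - 395) + 21176) + 2781) = √((-29 + 4864)*(-365 + 21176) + 2781) = √(4835*20811 + 2781) = √(100621185 + 2781) = √100623966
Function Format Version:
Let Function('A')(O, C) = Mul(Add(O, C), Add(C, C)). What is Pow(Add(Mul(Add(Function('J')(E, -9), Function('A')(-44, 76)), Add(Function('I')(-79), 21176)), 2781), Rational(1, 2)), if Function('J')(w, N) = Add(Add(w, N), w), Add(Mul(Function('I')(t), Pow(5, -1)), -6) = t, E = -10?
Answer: Pow(100623966, Rational(1, 2)) ≈ 10031.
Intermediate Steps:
Function('I')(t) = Add(30, Mul(5, t))
Function('A')(O, C) = Mul(2, C, Add(C, O)) (Function('A')(O, C) = Mul(Add(C, O), Mul(2, C)) = Mul(2, C, Add(C, O)))
Function('J')(w, N) = Add(N, Mul(2, w)) (Function('J')(w, N) = Add(Add(N, w), w) = Add(N, Mul(2, w)))
Pow(Add(Mul(Add(Function('J')(E, -9), Function('A')(-44, 76)), Add(Function('I')(-79), 21176)), 2781), Rational(1, 2)) = Pow(Add(Mul(Add(Add(-9, Mul(2, -10)), Mul(2, 76, Add(76, -44))), Add(Add(30, Mul(5, -79)), 21176)), 2781), Rational(1, 2)) = Pow(Add(Mul(Add(Add(-9, -20), Mul(2, 76, 32)), Add(Add(30, -395), 21176)), 2781), Rational(1, 2)) = Pow(Add(Mul(Add(-29, 4864), Add(-365, 21176)), 2781), Rational(1, 2)) = Pow(Add(Mul(4835, 20811), 2781), Rational(1, 2)) = Pow(Add(100621185, 2781), Rational(1, 2)) = Pow(100623966, Rational(1, 2))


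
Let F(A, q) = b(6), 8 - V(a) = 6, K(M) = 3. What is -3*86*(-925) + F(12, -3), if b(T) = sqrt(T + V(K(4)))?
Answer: 238650 + 2*sqrt(2) ≈ 2.3865e+5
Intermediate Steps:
V(a) = 2 (V(a) = 8 - 1*6 = 8 - 6 = 2)
b(T) = sqrt(2 + T) (b(T) = sqrt(T + 2) = sqrt(2 + T))
F(A, q) = 2*sqrt(2) (F(A, q) = sqrt(2 + 6) = sqrt(8) = 2*sqrt(2))
-3*86*(-925) + F(12, -3) = -3*86*(-925) + 2*sqrt(2) = -258*(-925) + 2*sqrt(2) = 238650 + 2*sqrt(2)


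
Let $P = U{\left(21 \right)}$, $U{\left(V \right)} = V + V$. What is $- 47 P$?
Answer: $-1974$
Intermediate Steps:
$U{\left(V \right)} = 2 V$
$P = 42$ ($P = 2 \cdot 21 = 42$)
$- 47 P = \left(-47\right) 42 = -1974$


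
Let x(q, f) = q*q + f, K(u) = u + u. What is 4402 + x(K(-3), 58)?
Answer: 4496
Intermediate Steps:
K(u) = 2*u
x(q, f) = f + q**2 (x(q, f) = q**2 + f = f + q**2)
4402 + x(K(-3), 58) = 4402 + (58 + (2*(-3))**2) = 4402 + (58 + (-6)**2) = 4402 + (58 + 36) = 4402 + 94 = 4496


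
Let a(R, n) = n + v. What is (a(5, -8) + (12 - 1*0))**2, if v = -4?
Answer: 0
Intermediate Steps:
a(R, n) = -4 + n (a(R, n) = n - 4 = -4 + n)
(a(5, -8) + (12 - 1*0))**2 = ((-4 - 8) + (12 - 1*0))**2 = (-12 + (12 + 0))**2 = (-12 + 12)**2 = 0**2 = 0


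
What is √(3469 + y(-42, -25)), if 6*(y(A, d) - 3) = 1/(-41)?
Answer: √210111306/246 ≈ 58.924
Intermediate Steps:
y(A, d) = 737/246 (y(A, d) = 3 + (⅙)/(-41) = 3 + (⅙)*(-1/41) = 3 - 1/246 = 737/246)
√(3469 + y(-42, -25)) = √(3469 + 737/246) = √(854111/246) = √210111306/246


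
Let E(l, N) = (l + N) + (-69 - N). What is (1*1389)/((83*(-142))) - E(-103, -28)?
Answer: 2025803/11786 ≈ 171.88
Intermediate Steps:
E(l, N) = -69 + l (E(l, N) = (N + l) + (-69 - N) = -69 + l)
(1*1389)/((83*(-142))) - E(-103, -28) = (1*1389)/((83*(-142))) - (-69 - 103) = 1389/(-11786) - 1*(-172) = 1389*(-1/11786) + 172 = -1389/11786 + 172 = 2025803/11786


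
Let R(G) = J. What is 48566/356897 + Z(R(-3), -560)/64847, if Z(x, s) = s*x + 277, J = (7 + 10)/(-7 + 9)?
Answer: 1549390151/23143699759 ≈ 0.066947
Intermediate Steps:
J = 17/2 ≈ 8.5000
R(G) = 17/2
Z(x, s) = 277 + s*x
48566/356897 + Z(R(-3), -560)/64847 = 48566/356897 + (277 - 560*17/2)/64847 = 48566*(1/356897) + (277 - 4760)*(1/64847) = 48566/356897 - 4483*1/64847 = 48566/356897 - 4483/64847 = 1549390151/23143699759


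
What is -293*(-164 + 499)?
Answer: -98155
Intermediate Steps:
-293*(-164 + 499) = -293*335 = -98155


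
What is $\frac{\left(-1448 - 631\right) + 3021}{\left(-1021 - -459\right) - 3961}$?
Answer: $- \frac{942}{4523} \approx -0.20827$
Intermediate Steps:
$\frac{\left(-1448 - 631\right) + 3021}{\left(-1021 - -459\right) - 3961} = \frac{\left(-1448 - 631\right) + 3021}{\left(-1021 + 459\right) - 3961} = \frac{-2079 + 3021}{-562 - 3961} = \frac{942}{-4523} = 942 \left(- \frac{1}{4523}\right) = - \frac{942}{4523}$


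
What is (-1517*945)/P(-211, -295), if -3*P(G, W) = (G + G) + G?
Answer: -1433565/211 ≈ -6794.1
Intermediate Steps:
P(G, W) = -G (P(G, W) = -((G + G) + G)/3 = -(2*G + G)/3 = -G)
(-1517*945)/P(-211, -295) = (-1517*945)/((-1*(-211))) = -1433565/211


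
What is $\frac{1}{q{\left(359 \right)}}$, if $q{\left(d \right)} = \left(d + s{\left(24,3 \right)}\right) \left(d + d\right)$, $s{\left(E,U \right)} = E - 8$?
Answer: $\frac{1}{269250} \approx 3.714 \cdot 10^{-6}$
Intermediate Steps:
$s{\left(E,U \right)} = -8 + E$ ($s{\left(E,U \right)} = E - 8 = -8 + E$)
$q{\left(d \right)} = 2 d \left(16 + d\right)$ ($q{\left(d \right)} = \left(d + \left(-8 + 24\right)\right) \left(d + d\right) = \left(d + 16\right) 2 d = \left(16 + d\right) 2 d = 2 d \left(16 + d\right)$)
$\frac{1}{q{\left(359 \right)}} = \frac{1}{2 \cdot 359 \left(16 + 359\right)} = \frac{1}{2 \cdot 359 \cdot 375} = \frac{1}{269250}$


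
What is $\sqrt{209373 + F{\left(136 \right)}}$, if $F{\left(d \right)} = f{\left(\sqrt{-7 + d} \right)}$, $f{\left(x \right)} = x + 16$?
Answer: $\sqrt{209389 + \sqrt{129}} \approx 457.6$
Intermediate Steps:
$f{\left(x \right)} = 16 + x$
$F{\left(d \right)} = 16 + \sqrt{-7 + d}$
$\sqrt{209373 + F{\left(136 \right)}} = \sqrt{209373 + \left(16 + \sqrt{-7 + 136}\right)} = \sqrt{209373 + \left(16 + \sqrt{129}\right)} = \sqrt{209389 + \sqrt{129}}$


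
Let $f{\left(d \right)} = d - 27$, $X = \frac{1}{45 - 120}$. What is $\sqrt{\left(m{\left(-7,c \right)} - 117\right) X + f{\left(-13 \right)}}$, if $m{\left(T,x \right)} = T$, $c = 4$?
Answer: $\frac{2 i \sqrt{2157}}{15} \approx 6.1925 i$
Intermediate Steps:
$X = - \frac{1}{75}$ ($X = \frac{1}{-75} = - \frac{1}{75} \approx -0.013333$)
$f{\left(d \right)} = -27 + d$ ($f{\left(d \right)} = d - 27 = -27 + d$)
$\sqrt{\left(m{\left(-7,c \right)} - 117\right) X + f{\left(-13 \right)}} = \sqrt{\left(-7 - 117\right) \left(- \frac{1}{75}\right) - 40} = \sqrt{\left(-124\right) \left(- \frac{1}{75}\right) - 40} = \sqrt{\frac{124}{75} - 40} = \sqrt{- \frac{2876}{75}} = \frac{2 i \sqrt{2157}}{15}$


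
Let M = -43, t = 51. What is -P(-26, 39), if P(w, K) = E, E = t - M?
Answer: -94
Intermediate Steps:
E = 94 (E = 51 - 1*(-43) = 51 + 43 = 94)
P(w, K) = 94
-P(-26, 39) = -1*94 = -94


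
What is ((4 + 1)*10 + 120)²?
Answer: 28900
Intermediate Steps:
((4 + 1)*10 + 120)² = (5*10 + 120)² = (50 + 120)² = 170² = 28900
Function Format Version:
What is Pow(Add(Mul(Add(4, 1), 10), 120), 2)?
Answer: 28900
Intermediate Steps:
Pow(Add(Mul(Add(4, 1), 10), 120), 2) = Pow(Add(Mul(5, 10), 120), 2) = Pow(Add(50, 120), 2) = Pow(170, 2) = 28900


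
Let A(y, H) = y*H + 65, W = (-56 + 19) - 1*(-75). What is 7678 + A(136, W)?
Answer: 12911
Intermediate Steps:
W = 38 (W = -37 + 75 = 38)
A(y, H) = 65 + H*y (A(y, H) = H*y + 65 = 65 + H*y)
7678 + A(136, W) = 7678 + (65 + 38*136) = 7678 + (65 + 5168) = 7678 + 5233 = 12911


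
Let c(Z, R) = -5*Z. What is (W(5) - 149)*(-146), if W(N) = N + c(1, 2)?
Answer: 21754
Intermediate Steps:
W(N) = -5 + N (W(N) = N - 5*1 = N - 5 = -5 + N)
(W(5) - 149)*(-146) = ((-5 + 5) - 149)*(-146) = (0 - 149)*(-146) = -149*(-146) = 21754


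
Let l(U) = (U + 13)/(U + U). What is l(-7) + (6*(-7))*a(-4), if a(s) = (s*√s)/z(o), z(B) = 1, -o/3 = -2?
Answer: -3/7 + 336*I ≈ -0.42857 + 336.0*I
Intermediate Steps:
o = 6 (o = -3*(-2) = 6)
l(U) = (13 + U)/(2*U) (l(U) = (13 + U)/((2*U)) = (13 + U)*(1/(2*U)) = (13 + U)/(2*U))
a(s) = s^(3/2) (a(s) = (s*√s)/1 = s^(3/2)*1 = s^(3/2))
l(-7) + (6*(-7))*a(-4) = (½)*(13 - 7)/(-7) + (6*(-7))*(-4)^(3/2) = (½)*(-⅐)*6 - (-336)*I = -3/7 + 336*I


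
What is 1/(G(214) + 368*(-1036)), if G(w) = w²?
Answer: -1/335452 ≈ -2.9811e-6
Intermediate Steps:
1/(G(214) + 368*(-1036)) = 1/(214² + 368*(-1036)) = 1/(45796 - 381248) = 1/(-335452) = -1/335452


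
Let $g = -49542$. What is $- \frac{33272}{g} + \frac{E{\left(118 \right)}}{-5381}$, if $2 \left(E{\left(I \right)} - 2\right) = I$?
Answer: $\frac{88007285}{133292751} \approx 0.66026$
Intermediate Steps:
$E{\left(I \right)} = 2 + \frac{I}{2}$
$- \frac{33272}{g} + \frac{E{\left(118 \right)}}{-5381} = - \frac{33272}{-49542} + \frac{2 + \frac{1}{2} \cdot 118}{-5381} = \left(-33272\right) \left(- \frac{1}{49542}\right) + \left(2 + 59\right) \left(- \frac{1}{5381}\right) = \frac{16636}{24771} + 61 \left(- \frac{1}{5381}\right) = \frac{16636}{24771} - \frac{61}{5381} = \frac{88007285}{133292751}$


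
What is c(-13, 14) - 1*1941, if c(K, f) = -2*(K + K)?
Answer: -1889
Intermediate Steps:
c(K, f) = -4*K
c(-13, 14) - 1*1941 = -4*(-13) - 1*1941 = 52 - 1941 = -1889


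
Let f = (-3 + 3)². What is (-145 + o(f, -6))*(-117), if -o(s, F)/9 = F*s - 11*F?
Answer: 86463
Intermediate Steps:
f = 0 (f = 0² = 0)
o(s, F) = 99*F - 9*F*s (o(s, F) = -9*(F*s - 11*F) = -9*(-11*F + F*s) = 99*F - 9*F*s)
(-145 + o(f, -6))*(-117) = (-145 + 9*(-6)*(11 - 1*0))*(-117) = (-145 + 9*(-6)*(11 + 0))*(-117) = (-145 + 9*(-6)*11)*(-117) = (-145 - 594)*(-117) = -739*(-117) = 86463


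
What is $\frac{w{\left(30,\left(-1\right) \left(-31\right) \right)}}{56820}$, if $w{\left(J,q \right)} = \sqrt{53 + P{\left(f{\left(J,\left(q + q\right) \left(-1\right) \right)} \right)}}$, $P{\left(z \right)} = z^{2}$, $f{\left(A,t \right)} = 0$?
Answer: $\frac{\sqrt{53}}{56820} \approx 0.00012813$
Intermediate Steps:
$w{\left(J,q \right)} = \sqrt{53}$ ($w{\left(J,q \right)} = \sqrt{53 + 0^{2}} = \sqrt{53 + 0} = \sqrt{53}$)
$\frac{w{\left(30,\left(-1\right) \left(-31\right) \right)}}{56820} = \frac{\sqrt{53}}{56820}$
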